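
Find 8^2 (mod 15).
8^{2} = 64 ≡ 4 (mod 15)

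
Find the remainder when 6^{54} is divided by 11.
By Fermat: 6^{10} ≡ 1 mod 11. 54 = 5×10 + 4. So 6^{54} ≡ 6^{4} ≡ 9 mod 11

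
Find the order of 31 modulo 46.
Powers of 31 mod 46: 31^1≡31, 31^2≡41, 31^3≡29, 31^4≡25, 31^5≡39, 31^6≡13, 31^7≡35, 31^8≡27, 31^9≡9, 31^10≡3, 31^11≡1. So the order of 31 is 11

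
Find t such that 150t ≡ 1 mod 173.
Since 173 is prime, by Fermat 150^(-1) ≡ 150^{171} ≡ 15 mod 173. Verify: 150 × 15 = 2250 ≡ 1 mod 173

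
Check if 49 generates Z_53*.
49^{13} ≡ 1 (mod 53) and 13 < 52, so ord_53(49) = 13 ≠ 52 and 49 is not a primitive root.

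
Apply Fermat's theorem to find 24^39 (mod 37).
By Fermat: 24^{36} ≡ 1 (mod 37). So 24^{39} = 24^{36} · 24^{3} ≡ 24^{3} ≡ 23 (mod 37)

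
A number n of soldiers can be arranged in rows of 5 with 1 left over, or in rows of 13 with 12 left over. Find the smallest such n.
M = 5 × 13 = 65. M₁ = 13, y₁ ≡ 2 mod 5. M₂ = 5, y₂ ≡ 8 mod 13. n = 1×13×2 + 12×5×8 ≡ 51 mod 65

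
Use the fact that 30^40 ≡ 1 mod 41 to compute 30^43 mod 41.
By Fermat: 30^{40} ≡ 1 mod 41. So 30^{43} = 30^{40} · 30^{3} ≡ 30^{3} ≡ 22 mod 41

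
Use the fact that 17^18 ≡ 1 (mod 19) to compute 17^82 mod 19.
By Fermat: 17^{18} ≡ 1 (mod 19). 82 = 4×18 + 10. So 17^{82} ≡ 17^{10} ≡ 17 (mod 19)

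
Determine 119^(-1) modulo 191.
Since 191 is prime, by Fermat 119^(-1) ≡ 119^{189} ≡ 61 mod 191. Verify: 119 × 61 = 7259 ≡ 1 mod 191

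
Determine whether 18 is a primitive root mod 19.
18^{2} ≡ 1 (mod 19) and 2 < 18, so ord_19(18) = 2 ≠ 18 and 18 is not a primitive root.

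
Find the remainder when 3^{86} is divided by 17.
By Fermat: 3^{16} ≡ 1 mod 17. 86 = 5×16 + 6. So 3^{86} ≡ 3^{6} ≡ 15 mod 17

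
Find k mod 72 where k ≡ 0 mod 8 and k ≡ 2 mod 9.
M = 8 × 9 = 72. M₁ = 9, y₁ ≡ 1 mod 8. M₂ = 8, y₂ ≡ 8 mod 9. k = 0×9×1 + 2×8×8 ≡ 56 mod 72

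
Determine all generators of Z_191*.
There are φ(190) = 72 primitive roots mod 191: {19, 21, 22, 28, 29, 33, 35, 42, 44, 47, 53, 56, 57, 58, 61, 62, 63, 71, 73, 74, 76, 83, 87, 88, 89, 91, 93, 94, 95, 99, 101, 105, 106, 110, 111, 112, 113, 114, 116, 119, 123, 124, 126, 127, 131, 132, 137, 140, 141, 143, 145, 146, 148, 151, 157, 164, 165, 167, 168, 171, 173, 174, 175, 176, 178, 179, 181, 182, 183, 187, 188, 189}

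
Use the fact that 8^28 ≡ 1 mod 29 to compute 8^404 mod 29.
By Fermat: 8^{28} ≡ 1 mod 29. 404 ≡ 12 mod 28. So 8^{404} ≡ 8^{12} ≡ 24 mod 29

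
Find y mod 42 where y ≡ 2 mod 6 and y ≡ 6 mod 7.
M = 6 × 7 = 42. M₁ = 7, y₁ ≡ 1 mod 6. M₂ = 6, y₂ ≡ 6 mod 7. y = 2×7×1 + 6×6×6 ≡ 20 mod 42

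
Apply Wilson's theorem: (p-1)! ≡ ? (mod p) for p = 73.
By Wilson's theorem, (72)! ≡ -1 ≡ 72 (mod 73)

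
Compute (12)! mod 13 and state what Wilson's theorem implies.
(12)! mod 13 = 12. Since this equals -1 mod 13, Wilson confirms 13 is prime.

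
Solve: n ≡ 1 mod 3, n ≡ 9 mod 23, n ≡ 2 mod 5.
M = 3 × 23 × 5 = 345. M₁ = 115, y₁ ≡ 1 mod 3. M₂ = 15, y₂ ≡ 20 mod 23. M₃ = 69, y₃ ≡ 4 mod 5. n = 1×115×1 + 9×15×20 + 2×69×4 ≡ 262 mod 345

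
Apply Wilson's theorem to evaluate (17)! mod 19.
(18)! = (17)! × (18) ≡ -1 (mod 19). So (17)! ≡ -1 × (18)^(-1) ≡ (-1)×(-1) = 1 (mod 19)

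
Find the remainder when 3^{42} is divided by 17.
By Fermat: 3^{16} ≡ 1 mod 17. 42 = 2×16 + 10. So 3^{42} ≡ 3^{10} ≡ 8 mod 17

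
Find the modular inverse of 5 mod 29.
Since 29 is prime, by Fermat 5^(-1) ≡ 5^{27} ≡ 6 (mod 29). Verify: 5 × 6 = 30 ≡ 1 (mod 29)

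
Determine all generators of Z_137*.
There are φ(136) = 64 primitive roots mod 137: {3, 5, 6, 12, 13, 20, 21, 23, 24, 26, 27, 29, 31, 33, 35, 40, 42, 43, 45, 46, 47, 48, 51, 52, 53, 54, 55, 57, 58, 62, 66, 67, 70, 71, 75, 79, 80, 82, 83, 84, 85, 86, 89, 90, 91, 92, 94, 95, 97, 102, 104, 106, 108, 110, 111, 113, 114, 116, 117, 124, 125, 131, 132, 134}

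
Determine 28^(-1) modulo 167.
Since 167 is prime, by Fermat 28^(-1) ≡ 28^{165} ≡ 6 (mod 167). Verify: 28 × 6 = 168 ≡ 1 (mod 167)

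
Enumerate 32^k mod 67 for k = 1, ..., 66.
32^1, 32^2, ..., 32^{66} mod 67: [32, 19, 5, 26, 28, 25, 63, 6, 58, 47, 30, 22, 34, 16, 43, 36, 13, 14, 46, 65, 3, 29, 57, 15, 11, 17, 8, 55, 18, 40, 7, 23, 66, 35, 48, 62, 41, 39, 42, 4, 61, 9, 20, 37, 45, 33, 51, 24, 31, 54, 53, 21, 2, 64, 38, 10, 52, 56, 50, 59, 12, 49, 27, 60, 44, 1]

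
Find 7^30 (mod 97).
By repeated squaring (mod 97): 7^{1}≡7, 7^{2}≡49, 7^{4}≡73, 7^{8}≡91, 7^{16}≡36. Then 7^{30} = 7^{16+8+4+2} ≡ 36 × 91 × 73 × 49 ≡ 70 (mod 97)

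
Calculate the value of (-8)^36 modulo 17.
Using Fermat: (-8)^{16} ≡ 1 mod 17. 36 ≡ 4 mod 16. So (-8)^{36} ≡ (-8)^{4} ≡ 16 mod 17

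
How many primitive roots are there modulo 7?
There are φ(7-1) = φ(6) = 2 primitive roots modulo 7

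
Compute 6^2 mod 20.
6^{2} = 36 ≡ 16 (mod 20)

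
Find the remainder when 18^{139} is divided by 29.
By Fermat: 18^{28} ≡ 1 mod 29. 139 = 4×28 + 27. So 18^{139} ≡ 18^{27} ≡ 21 mod 29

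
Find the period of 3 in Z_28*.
Powers of 3 mod 28: 3^1≡3, 3^2≡9, 3^3≡27, 3^4≡25, 3^5≡19, 3^6≡1. So the order of 3 is 6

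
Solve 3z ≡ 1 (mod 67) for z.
Since 67 is prime, by Fermat 3^(-1) ≡ 3^{65} ≡ 45 (mod 67). Verify: 3 × 45 = 135 ≡ 1 (mod 67)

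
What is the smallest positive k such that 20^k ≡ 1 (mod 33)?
Powers of 20 mod 33: 20^1≡20, 20^2≡4, 20^3≡14, 20^4≡16, 20^5≡23, 20^6≡31, 20^7≡26, 20^8≡25, 20^9≡5, 20^10≡1. Order = 10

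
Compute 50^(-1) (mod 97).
Since 97 is prime, by Fermat 50^(-1) ≡ 50^{95} ≡ 33 (mod 97). Verify: 50 × 33 = 1650 ≡ 1 (mod 97)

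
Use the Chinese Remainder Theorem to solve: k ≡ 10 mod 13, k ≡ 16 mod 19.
M = 13 × 19 = 247. M₁ = 19, y₁ ≡ 11 mod 13. M₂ = 13, y₂ ≡ 3 mod 19. k = 10×19×11 + 16×13×3 ≡ 244 mod 247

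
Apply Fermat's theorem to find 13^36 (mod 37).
By Fermat's Little Theorem, 13^{36} ≡ 1 (mod 37) since 37 is prime and gcd(13, 37) = 1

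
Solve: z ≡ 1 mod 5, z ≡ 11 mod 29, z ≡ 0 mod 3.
M = 5 × 29 × 3 = 435. M₁ = 87, y₁ ≡ 3 mod 5. M₂ = 15, y₂ ≡ 2 mod 29. M₃ = 145, y₃ ≡ 1 mod 3. z = 1×87×3 + 11×15×2 + 0×145×1 ≡ 156 mod 435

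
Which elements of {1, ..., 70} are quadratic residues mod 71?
QRs mod 71: {1, 2, 3, 4, 5, 6, 8, 9, 10, 12, 15, 16, 18, 19, 20, 24, 25, 27, 29, 30, 32, 36, 37, 38, 40, 43, 45, 48, 49, 50, 54, 57, 58, 60, 64}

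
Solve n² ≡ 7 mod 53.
The square roots of 7 mod 53 are 22 and 31. Verify: 22² = 484 ≡ 7 mod 53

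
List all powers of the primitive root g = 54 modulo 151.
54^1, 54^2, ..., 54^{150} mod 151: [54, 47, 122, 95, 147, 86, 114, 116, 73, 16, 109, 148, 140, 10, 87, 17, 12, 44, 111, 105, 83, 103, 126, 9, 33, 121, 41, 100, 115, 19, 120, 138, 53, 144, 75, 124, 52, 90, 28, 2, 108, 94, 93, 39, 143, 21, 77, 81, 146, 32, 67, 145, 129, 20, 23, 34, 24, 88, 71, 59, 15, 55, 101, 18, 66, 91, 82, 49, 79, 38, 89, 125, 106, 137, 150, 97, 104, 29, 56, 4, 65, 37, 35, 78, 135, 42, 3, 11, 141, 64, 134, 139, 107, 40, 46, 68, 48, 25, 142, 118, 30, 110, 51, 36, 132, 31, 13, 98, 7, 76, 27, 99, 61, 123, 149, 43, 57, 58, 112, 8, 130, 74, 70, 5, 119, 84, 6, 22, 131, 128, 117, 127, 63, 80, 92, 136, 96, 50, 133, 85, 60, 69, 102, 72, 113, 62, 26, 45, 14, 1]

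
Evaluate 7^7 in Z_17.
By repeated squaring (mod 17): 7^{1}≡7, 7^{2}≡15, 7^{4}≡4. Then 7^{7} = 7^{4+2+1} ≡ 4 × 15 × 7 ≡ 12 (mod 17)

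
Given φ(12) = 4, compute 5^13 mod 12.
By Euler: 5^{4} ≡ 1 mod 12 since gcd(5, 12) = 1. 13 = 3×4 + 1. So 5^{13} ≡ 5^{1} ≡ 5 mod 12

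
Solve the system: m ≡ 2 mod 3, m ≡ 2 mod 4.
M = 3 × 4 = 12. M₁ = 4, y₁ ≡ 1 mod 3. M₂ = 3, y₂ ≡ 3 mod 4. m = 2×4×1 + 2×3×3 ≡ 2 mod 12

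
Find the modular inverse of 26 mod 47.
Since 47 is prime, by Fermat 26^(-1) ≡ 26^{45} ≡ 38 (mod 47). Verify: 26 × 38 = 988 ≡ 1 (mod 47)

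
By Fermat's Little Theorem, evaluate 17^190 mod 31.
By Fermat: 17^{30} ≡ 1 mod 31. 190 ≡ 10 mod 30. So 17^{190} ≡ 17^{10} ≡ 25 mod 31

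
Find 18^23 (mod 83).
By repeated squaring (mod 83): 18^{1}≡18, 18^{2}≡75, 18^{4}≡64, 18^{8}≡29, 18^{16}≡11. Then 18^{23} = 18^{16+4+2+1} ≡ 11 × 64 × 75 × 18 ≡ 50 (mod 83)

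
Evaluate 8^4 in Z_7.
8^{4} = 4096 ≡ 1 (mod 7)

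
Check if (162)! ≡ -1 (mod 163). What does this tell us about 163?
(162)! mod 163 = 162. Since this equals -1 (mod 163), Wilson confirms 163 is prime.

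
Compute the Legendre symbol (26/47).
(26/47) = 26^{23} mod 47 = -1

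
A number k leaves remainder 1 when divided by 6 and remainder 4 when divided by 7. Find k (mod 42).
M = 6 × 7 = 42. M₁ = 7, y₁ ≡ 1 (mod 6). M₂ = 6, y₂ ≡ 6 (mod 7). k = 1×7×1 + 4×6×6 ≡ 25 (mod 42)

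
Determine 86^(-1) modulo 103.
Since 103 is prime, by Fermat 86^(-1) ≡ 86^{101} ≡ 6 mod 103. Verify: 86 × 6 = 516 ≡ 1 mod 103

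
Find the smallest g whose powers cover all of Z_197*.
g = 2. Powers: [2, 4, 8, 16, 32, 64, 128, 59, 118, ...] generates all 196 non-zero residues.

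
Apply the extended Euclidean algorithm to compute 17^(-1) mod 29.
Extended GCD: 17(12) + 29(-7) = 1. So 17^(-1) ≡ 12 (mod 29). Verify: 17 × 12 = 204 ≡ 1 (mod 29)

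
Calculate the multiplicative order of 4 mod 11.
Powers of 4 mod 11: 4^1≡4, 4^2≡5, 4^3≡9, 4^4≡3, 4^5≡1. So the order of 4 is 5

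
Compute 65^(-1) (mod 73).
Since 73 is prime, by Fermat 65^(-1) ≡ 65^{71} ≡ 9 (mod 73). Verify: 65 × 9 = 585 ≡ 1 (mod 73)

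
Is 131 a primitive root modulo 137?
ord_137(131) divides 136. For each prime q|136: 131^{68}≡136, 131^{8}≡133, none ≡ 1. So 131 has order 136 and is a primitive root mod 137.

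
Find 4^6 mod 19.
By repeated squaring mod 19: 4^{1}≡4, 4^{2}≡16, 4^{4}≡9. Then 4^{6} = 4^{4+2} ≡ 9 × 16 ≡ 11 mod 19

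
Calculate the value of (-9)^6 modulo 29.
By repeated squaring (mod 29): (-9)^{1}≡20, (-9)^{2}≡23, (-9)^{4}≡7. Then (-9)^{6} = (-9)^{4+2} ≡ 7 × 23 ≡ 16 (mod 29)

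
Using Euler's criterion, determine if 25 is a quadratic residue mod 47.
By Euler's criterion: 25^{23} ≡ 1 mod 47. Since this equals 1, 25 is a QR.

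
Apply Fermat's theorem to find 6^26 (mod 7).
By Fermat: 6^{6} ≡ 1 (mod 7). 26 = 4×6 + 2. So 6^{26} ≡ 6^{2} ≡ 1 (mod 7)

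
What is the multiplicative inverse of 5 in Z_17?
Since 17 is prime, by Fermat 5^(-1) ≡ 5^{15} ≡ 7 mod 17. Verify: 5 × 7 = 35 ≡ 1 mod 17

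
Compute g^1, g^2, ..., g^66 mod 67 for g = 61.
61^1, 61^2, ..., 61^{66} mod 67: [61, 36, 52, 23, 63, 24, 57, 60, 42, 16, 38, 40, 28, 33, 3, 49, 41, 22, 2, 55, 5, 37, 46, 59, 48, 47, 53, 17, 32, 9, 13, 56, 66, 6, 31, 15, 44, 4, 43, 10, 7, 25, 51, 29, 27, 39, 34, 64, 18, 26, 45, 65, 12, 62, 30, 21, 8, 19, 20, 14, 50, 35, 58, 54, 11, 1]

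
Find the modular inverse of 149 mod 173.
Since 173 is prime, by Fermat 149^(-1) ≡ 149^{171} ≡ 36 mod 173. Verify: 149 × 36 = 5364 ≡ 1 mod 173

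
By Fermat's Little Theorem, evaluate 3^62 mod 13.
By Fermat: 3^{12} ≡ 1 (mod 13). 62 = 5×12 + 2. So 3^{62} ≡ 3^{2} ≡ 9 (mod 13)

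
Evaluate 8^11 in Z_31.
By repeated squaring mod 31: 8^{1}≡8, 8^{2}≡2, 8^{4}≡4, 8^{8}≡16. Then 8^{11} = 8^{8+2+1} ≡ 16 × 2 × 8 ≡ 8 mod 31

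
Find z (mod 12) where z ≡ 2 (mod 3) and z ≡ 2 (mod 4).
M = 3 × 4 = 12. M₁ = 4, y₁ ≡ 1 (mod 3). M₂ = 3, y₂ ≡ 3 (mod 4). z = 2×4×1 + 2×3×3 ≡ 2 (mod 12)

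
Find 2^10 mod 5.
Using Fermat: 2^{4} ≡ 1 mod 5. 10 ≡ 2 mod 4. So 2^{10} ≡ 2^{2} ≡ 4 mod 5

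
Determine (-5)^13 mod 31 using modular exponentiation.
By repeated squaring mod 31: (-5)^{1}≡26, (-5)^{2}≡25, (-5)^{4}≡5, (-5)^{8}≡25. Then (-5)^{13} = (-5)^{8+4+1} ≡ 25 × 5 × 26 ≡ 26 mod 31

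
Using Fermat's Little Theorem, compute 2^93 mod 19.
By Fermat: 2^{18} ≡ 1 (mod 19). 93 = 5×18 + 3. So 2^{93} ≡ 2^{3} ≡ 8 (mod 19)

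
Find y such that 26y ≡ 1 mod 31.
Since 31 is prime, by Fermat 26^(-1) ≡ 26^{29} ≡ 6 mod 31. Verify: 26 × 6 = 156 ≡ 1 mod 31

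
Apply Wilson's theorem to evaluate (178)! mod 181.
(180)! = (178)! × (179) × (180) ≡ -1 (mod 181). So (178)! ≡ -1 × [(180)(179)]^(-1) ≡ 90 (mod 181)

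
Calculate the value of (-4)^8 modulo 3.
Using Fermat: (-4)^{2} ≡ 1 (mod 3). 8 ≡ 0 (mod 2). So (-4)^{8} ≡ (-4)^{0} ≡ 1 (mod 3)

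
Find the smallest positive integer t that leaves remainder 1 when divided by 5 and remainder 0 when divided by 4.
M = 5 × 4 = 20. M₁ = 4, y₁ ≡ 4 mod 5. M₂ = 5, y₂ ≡ 1 mod 4. t = 1×4×4 + 0×5×1 ≡ 16 mod 20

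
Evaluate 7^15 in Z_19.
By repeated squaring mod 19: 7^{1}≡7, 7^{2}≡11, 7^{4}≡7, 7^{8}≡11. Then 7^{15} = 7^{8+4+2+1} ≡ 11 × 7 × 11 × 7 ≡ 1 mod 19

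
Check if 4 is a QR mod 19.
By Euler's criterion: 4^{9} ≡ 1 (mod 19). Since this equals 1, 4 is a QR.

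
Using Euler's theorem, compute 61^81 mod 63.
By Euler: 61^{36} ≡ 1 (mod 63) since gcd(61, 63) = 1. 81 = 2×36 + 9. So 61^{81} ≡ 61^{9} ≡ 55 (mod 63)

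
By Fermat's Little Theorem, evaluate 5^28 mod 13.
By Fermat: 5^{12} ≡ 1 (mod 13). 28 = 2×12 + 4. So 5^{28} ≡ 5^{4} ≡ 1 (mod 13)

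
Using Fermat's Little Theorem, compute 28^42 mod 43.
By Fermat's Little Theorem, 28^{42} ≡ 1 (mod 43) since 43 is prime and gcd(28, 43) = 1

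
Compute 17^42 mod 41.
Using Fermat: 17^{40} ≡ 1 (mod 41). 42 ≡ 2 (mod 40). So 17^{42} ≡ 17^{2} ≡ 2 (mod 41)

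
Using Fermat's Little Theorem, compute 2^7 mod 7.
By Fermat: 2^{6} ≡ 1 (mod 7). So 2^{7} = 2^{6} · 2^{1} ≡ 2^{1} ≡ 2 (mod 7)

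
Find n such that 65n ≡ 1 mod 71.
Since 71 is prime, by Fermat 65^(-1) ≡ 65^{69} ≡ 59 mod 71. Verify: 65 × 59 = 3835 ≡ 1 mod 71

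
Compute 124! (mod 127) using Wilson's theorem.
(126)! = (124)! × (125) × (126) ≡ -1 (mod 127). So (124)! ≡ -1 × [(126)(125)]^(-1) ≡ 63 (mod 127)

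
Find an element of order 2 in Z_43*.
42 has order 2 mod 43 since 42^{2} ≡ 1 mod 43 and no smaller power works.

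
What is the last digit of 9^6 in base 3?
By repeated squaring (mod 3): 9^{1}≡0, 9^{2}≡0, 9^{4}≡0. Then 9^{6} = 9^{4+2} ≡ 0 × 0 ≡ 0 (mod 3)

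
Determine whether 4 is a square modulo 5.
By Euler's criterion: 4^{2} ≡ 1 (mod 5). Since this equals 1, 4 is a QR.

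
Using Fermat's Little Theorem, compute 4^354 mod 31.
By Fermat: 4^{30} ≡ 1 mod 31. 354 ≡ 24 mod 30. So 4^{354} ≡ 4^{24} ≡ 8 mod 31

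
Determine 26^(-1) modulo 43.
Since 43 is prime, by Fermat 26^(-1) ≡ 26^{41} ≡ 5 mod 43. Verify: 26 × 5 = 130 ≡ 1 mod 43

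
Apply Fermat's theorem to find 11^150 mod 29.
By Fermat: 11^{28} ≡ 1 mod 29. 150 = 5×28 + 10. So 11^{150} ≡ 11^{10} ≡ 22 mod 29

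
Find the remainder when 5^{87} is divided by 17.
By Fermat: 5^{16} ≡ 1 mod 17. 87 = 5×16 + 7. So 5^{87} ≡ 5^{7} ≡ 10 mod 17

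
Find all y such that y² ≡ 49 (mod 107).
The square roots of 49 mod 107 are 100 and 7. Verify: 100² = 10000 ≡ 49 (mod 107)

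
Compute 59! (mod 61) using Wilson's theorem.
(60)! = (59)! × (60) ≡ -1 (mod 61). So (59)! ≡ -1 × (60)^(-1) ≡ (-1)×(-1) = 1 (mod 61)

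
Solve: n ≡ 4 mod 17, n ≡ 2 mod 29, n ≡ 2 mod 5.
M = 17 × 29 × 5 = 2465. M₁ = 145, y₁ ≡ 2 mod 17. M₂ = 85, y₂ ≡ 14 mod 29. M₃ = 493, y₃ ≡ 2 mod 5. n = 4×145×2 + 2×85×14 + 2×493×2 ≡ 582 mod 2465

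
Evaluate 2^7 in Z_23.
By repeated squaring mod 23: 2^{1}≡2, 2^{2}≡4, 2^{4}≡16. Then 2^{7} = 2^{4+2+1} ≡ 16 × 4 × 2 ≡ 13 mod 23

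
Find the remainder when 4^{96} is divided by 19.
By Fermat: 4^{18} ≡ 1 (mod 19). 96 = 5×18 + 6. So 4^{96} ≡ 4^{6} ≡ 11 (mod 19)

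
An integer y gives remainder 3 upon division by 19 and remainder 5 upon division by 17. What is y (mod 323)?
M = 19 × 17 = 323. M₁ = 17, y₁ ≡ 9 (mod 19). M₂ = 19, y₂ ≡ 9 (mod 17). y = 3×17×9 + 5×19×9 ≡ 22 (mod 323)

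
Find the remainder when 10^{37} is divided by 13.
By Fermat: 10^{12} ≡ 1 (mod 13). 37 = 3×12 + 1. So 10^{37} ≡ 10^{1} ≡ 10 (mod 13)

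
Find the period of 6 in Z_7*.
Powers of 6 mod 7: 6^1≡6, 6^2≡1. Order = 2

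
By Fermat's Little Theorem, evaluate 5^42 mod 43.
By Fermat's Little Theorem, 5^{42} ≡ 1 mod 43 since 43 is prime and gcd(5, 43) = 1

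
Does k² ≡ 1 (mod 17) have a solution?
By Euler's criterion: 1^{8} ≡ 1 (mod 17). Since this equals 1, 1 is a QR.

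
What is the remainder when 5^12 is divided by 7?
Using Fermat: 5^{6} ≡ 1 mod 7. 12 ≡ 0 mod 6. So 5^{12} ≡ 5^{0} ≡ 1 mod 7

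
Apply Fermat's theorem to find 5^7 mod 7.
By Fermat: 5^{6} ≡ 1 mod 7. So 5^{7} = 5^{6} · 5^{1} ≡ 5^{1} ≡ 5 mod 7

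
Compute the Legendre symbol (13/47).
(13/47) = 13^{23} mod 47 = -1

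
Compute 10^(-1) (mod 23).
Since 23 is prime, by Fermat 10^(-1) ≡ 10^{21} ≡ 7 (mod 23). Verify: 10 × 7 = 70 ≡ 1 (mod 23)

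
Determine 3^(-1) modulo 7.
Since 7 is prime, by Fermat 3^(-1) ≡ 3^{5} ≡ 5 (mod 7). Verify: 3 × 5 = 15 ≡ 1 (mod 7)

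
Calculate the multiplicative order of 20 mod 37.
Powers of 20 mod 37: 20^1≡20, 20^2≡30, 20^3≡8, 20^4≡12, 20^5≡18, 20^6≡27, 20^7≡22, 20^8≡33, 20^9≡31, 20^10≡28, 20^11≡5, 20^12≡26, 20^13≡2, 20^14≡3, 20^15≡23, 20^16≡16, 20^17≡24, 20^18≡36, 20^19≡17, 20^20≡7, 20^21≡29, 20^22≡25, 20^23≡19, 20^24≡10, 20^25≡15, 20^26≡4, 20^27≡6, 20^28≡9, 20^29≡32, 20^30≡11, 20^31≡35, 20^32≡34, 20^33≡14, 20^34≡21, 20^35≡13, 20^36≡1. So the order of 20 is 36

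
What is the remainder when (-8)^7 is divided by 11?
By repeated squaring (mod 11): (-8)^{1}≡3, (-8)^{2}≡9, (-8)^{4}≡4. Then (-8)^{7} = (-8)^{4+2+1} ≡ 4 × 9 × 3 ≡ 9 (mod 11)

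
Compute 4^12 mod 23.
By repeated squaring mod 23: 4^{1}≡4, 4^{2}≡16, 4^{4}≡3, 4^{8}≡9. Then 4^{12} = 4^{8+4} ≡ 9 × 3 ≡ 4 mod 23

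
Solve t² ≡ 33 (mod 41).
The square roots of 33 mod 41 are 19 and 22. Verify: 19² = 361 ≡ 33 (mod 41)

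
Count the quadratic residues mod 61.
The squaring map on Z_61* is 2-to-1, so there are (60)/2 = 30 QRs.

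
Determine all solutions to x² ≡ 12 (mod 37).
The square roots of 12 mod 37 are 7 and 30. Verify: 7² = 49 ≡ 12 (mod 37)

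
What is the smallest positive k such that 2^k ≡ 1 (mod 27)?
Powers of 2 mod 27: 2^1≡2, 2^2≡4, 2^3≡8, 2^4≡16, 2^5≡5, 2^6≡10, 2^7≡20, 2^8≡13, 2^9≡26, 2^10≡25, 2^11≡23, 2^12≡19, 2^13≡11, 2^14≡22, 2^15≡17, 2^16≡7, 2^17≡14, 2^18≡1. Order = 18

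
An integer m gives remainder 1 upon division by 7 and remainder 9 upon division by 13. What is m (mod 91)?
M = 7 × 13 = 91. M₁ = 13, y₁ ≡ 6 (mod 7). M₂ = 7, y₂ ≡ 2 (mod 13). m = 1×13×6 + 9×7×2 ≡ 22 (mod 91)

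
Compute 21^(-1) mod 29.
Since 29 is prime, by Fermat 21^(-1) ≡ 21^{27} ≡ 18 mod 29. Verify: 21 × 18 = 378 ≡ 1 mod 29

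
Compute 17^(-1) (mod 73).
Since 73 is prime, by Fermat 17^(-1) ≡ 17^{71} ≡ 43 (mod 73). Verify: 17 × 43 = 731 ≡ 1 (mod 73)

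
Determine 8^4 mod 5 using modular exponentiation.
8^{4} = 4096 ≡ 1 mod 5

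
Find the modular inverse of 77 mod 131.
Since 131 is prime, by Fermat 77^(-1) ≡ 77^{129} ≡ 114 (mod 131). Verify: 77 × 114 = 8778 ≡ 1 (mod 131)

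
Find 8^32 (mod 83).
By repeated squaring (mod 83): 8^{1}≡8, 8^{2}≡64, 8^{4}≡29, 8^{8}≡11, 8^{16}≡38, 8^{32}≡33. So 8^{32} ≡ 33 (mod 83)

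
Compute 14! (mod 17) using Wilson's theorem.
(16)! = (14)! × (15) × (16) ≡ -1 (mod 17). So (14)! ≡ -1 × [(16)(15)]^(-1) ≡ 8 (mod 17)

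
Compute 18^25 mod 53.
By repeated squaring (mod 53): 18^{1}≡18, 18^{2}≡6, 18^{4}≡36, 18^{8}≡24, 18^{16}≡46. Then 18^{25} = 18^{16+8+1} ≡ 46 × 24 × 18 ≡ 50 (mod 53)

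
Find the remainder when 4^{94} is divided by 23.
By Fermat: 4^{22} ≡ 1 (mod 23). 94 = 4×22 + 6. So 4^{94} ≡ 4^{6} ≡ 2 (mod 23)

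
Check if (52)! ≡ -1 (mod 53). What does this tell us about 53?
(52)! mod 53 = 52. Since this equals -1 (mod 53), Wilson confirms 53 is prime.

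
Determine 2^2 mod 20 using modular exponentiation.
2^{2} = 4 ≡ 4 (mod 20)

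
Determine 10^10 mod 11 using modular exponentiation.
Using Fermat: 10^{10} ≡ 1 (mod 11). 10 ≡ 0 (mod 10). So 10^{10} ≡ 10^{0} ≡ 1 (mod 11)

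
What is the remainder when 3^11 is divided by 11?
Using Fermat: 3^{10} ≡ 1 (mod 11). 11 ≡ 1 (mod 10). So 3^{11} ≡ 3^{1} ≡ 3 (mod 11)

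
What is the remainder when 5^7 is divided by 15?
By repeated squaring mod 15: 5^{1}≡5, 5^{2}≡10, 5^{4}≡10. Then 5^{7} = 5^{4+2+1} ≡ 10 × 10 × 5 ≡ 5 mod 15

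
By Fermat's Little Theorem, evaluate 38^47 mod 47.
By Fermat: 38^{46} ≡ 1 mod 47. So 38^{47} = 38^{46} · 38^{1} ≡ 38^{1} ≡ 38 mod 47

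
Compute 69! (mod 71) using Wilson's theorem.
(70)! = (69)! × (70) ≡ -1 (mod 71). So (69)! ≡ -1 × (70)^(-1) ≡ (-1)×(-1) = 1 (mod 71)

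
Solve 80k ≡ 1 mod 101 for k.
Since 101 is prime, by Fermat 80^(-1) ≡ 80^{99} ≡ 24 mod 101. Verify: 80 × 24 = 1920 ≡ 1 mod 101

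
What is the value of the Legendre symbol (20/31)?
(20/31) = 20^{15} mod 31 = 1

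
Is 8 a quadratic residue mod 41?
By Euler's criterion: 8^{20} ≡ 1 (mod 41). Since this equals 1, 8 is a QR.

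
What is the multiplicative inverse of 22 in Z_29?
Since 29 is prime, by Fermat 22^(-1) ≡ 22^{27} ≡ 4 mod 29. Verify: 22 × 4 = 88 ≡ 1 mod 29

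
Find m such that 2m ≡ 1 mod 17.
Since 17 is prime, by Fermat 2^(-1) ≡ 2^{15} ≡ 9 mod 17. Verify: 2 × 9 = 18 ≡ 1 mod 17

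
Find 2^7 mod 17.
By repeated squaring mod 17: 2^{1}≡2, 2^{2}≡4, 2^{4}≡16. Then 2^{7} = 2^{4+2+1} ≡ 16 × 4 × 2 ≡ 9 mod 17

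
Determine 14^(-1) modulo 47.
Since 47 is prime, by Fermat 14^(-1) ≡ 14^{45} ≡ 37 (mod 47). Verify: 14 × 37 = 518 ≡ 1 (mod 47)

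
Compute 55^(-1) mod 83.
Since 83 is prime, by Fermat 55^(-1) ≡ 55^{81} ≡ 80 mod 83. Verify: 55 × 80 = 4400 ≡ 1 mod 83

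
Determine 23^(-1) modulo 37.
Since 37 is prime, by Fermat 23^(-1) ≡ 23^{35} ≡ 29 (mod 37). Verify: 23 × 29 = 667 ≡ 1 (mod 37)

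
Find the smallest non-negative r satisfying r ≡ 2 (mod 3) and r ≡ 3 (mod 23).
M = 3 × 23 = 69. M₁ = 23, y₁ ≡ 2 (mod 3). M₂ = 3, y₂ ≡ 8 (mod 23). r = 2×23×2 + 3×3×8 ≡ 26 (mod 69)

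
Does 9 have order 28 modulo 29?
9^{14} ≡ 1 mod 29 and 14 < 28, so ord_29(9) = 14 ≠ 28 and 9 is not a primitive root.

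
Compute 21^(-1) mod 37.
Since 37 is prime, by Fermat 21^(-1) ≡ 21^{35} ≡ 30 mod 37. Verify: 21 × 30 = 630 ≡ 1 mod 37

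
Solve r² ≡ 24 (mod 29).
The square roots of 24 mod 29 are 16 and 13. Verify: 16² = 256 ≡ 24 (mod 29)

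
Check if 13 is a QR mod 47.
By Euler's criterion: 13^{23} ≡ 46 mod 47. Since this equals -1 (≡ 46), 13 is not a QR.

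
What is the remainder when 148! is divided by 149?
By Wilson's theorem, (148)! ≡ -1 ≡ 148 (mod 149)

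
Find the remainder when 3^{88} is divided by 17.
By Fermat: 3^{16} ≡ 1 (mod 17). 88 = 5×16 + 8. So 3^{88} ≡ 3^{8} ≡ 16 (mod 17)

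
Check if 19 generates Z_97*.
19^{32} ≡ 1 mod 97 and 32 < 96, so ord_97(19) = 32 ≠ 96 and 19 is not a primitive root.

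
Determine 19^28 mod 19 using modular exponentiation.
By repeated squaring mod 19: 19^{1}≡0, 19^{2}≡0, 19^{4}≡0, 19^{8}≡0, 19^{16}≡0. Then 19^{28} = 19^{16+8+4} ≡ 0 × 0 × 0 ≡ 0 mod 19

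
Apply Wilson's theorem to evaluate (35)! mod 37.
(36)! = (35)! × (36) ≡ -1 (mod 37). So (35)! ≡ -1 × (36)^(-1) ≡ (-1)×(-1) = 1 (mod 37)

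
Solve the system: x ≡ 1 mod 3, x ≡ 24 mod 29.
M = 3 × 29 = 87. M₁ = 29, y₁ ≡ 2 mod 3. M₂ = 3, y₂ ≡ 10 mod 29. x = 1×29×2 + 24×3×10 ≡ 82 mod 87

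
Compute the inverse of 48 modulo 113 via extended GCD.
Extended GCD: 48(-40) + 113(17) = 1. So 48^(-1) ≡ -40 ≡ 73 (mod 113). Verify: 48 × 73 = 3504 ≡ 1 (mod 113)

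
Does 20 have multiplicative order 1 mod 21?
Powers of 20 mod 21: 20^1≡20, 20^2≡1. 20^1≡20≢1, so ord ≠ 1. No, the actual order is 2.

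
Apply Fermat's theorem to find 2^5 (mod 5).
By Fermat: 2^{4} ≡ 1 (mod 5). So 2^{5} = 2^{4} · 2^{1} ≡ 2^{1} ≡ 2 (mod 5)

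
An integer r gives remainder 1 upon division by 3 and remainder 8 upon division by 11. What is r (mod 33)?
M = 3 × 11 = 33. M₁ = 11, y₁ ≡ 2 (mod 3). M₂ = 3, y₂ ≡ 4 (mod 11). r = 1×11×2 + 8×3×4 ≡ 19 (mod 33)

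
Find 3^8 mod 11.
By repeated squaring mod 11: 3^{1}≡3, 3^{2}≡9, 3^{4}≡4, 3^{8}≡5. So 3^{8} ≡ 5 mod 11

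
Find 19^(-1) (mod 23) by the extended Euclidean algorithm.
Extended GCD: 19(-6) + 23(5) = 1. So 19^(-1) ≡ -6 ≡ 17 (mod 23). Verify: 19 × 17 = 323 ≡ 1 (mod 23)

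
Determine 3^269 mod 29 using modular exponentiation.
Using Fermat: 3^{28} ≡ 1 (mod 29). 269 ≡ 17 (mod 28). So 3^{269} ≡ 3^{17} ≡ 2 (mod 29)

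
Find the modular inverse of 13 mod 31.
Since 31 is prime, by Fermat 13^(-1) ≡ 13^{29} ≡ 12 (mod 31). Verify: 13 × 12 = 156 ≡ 1 (mod 31)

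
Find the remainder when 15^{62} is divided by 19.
By Fermat: 15^{18} ≡ 1 mod 19. 62 = 3×18 + 8. So 15^{62} ≡ 15^{8} ≡ 5 mod 19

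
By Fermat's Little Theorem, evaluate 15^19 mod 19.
By Fermat: 15^{18} ≡ 1 (mod 19). So 15^{19} = 15^{18} · 15^{1} ≡ 15^{1} ≡ 15 (mod 19)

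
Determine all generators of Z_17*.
There are φ(16) = 8 primitive roots mod 17: {3, 5, 6, 7, 10, 11, 12, 14}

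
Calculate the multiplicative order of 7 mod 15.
Powers of 7 mod 15: 7^1≡7, 7^2≡4, 7^3≡13, 7^4≡1. Order = 4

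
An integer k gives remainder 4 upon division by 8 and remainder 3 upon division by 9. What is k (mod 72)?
M = 8 × 9 = 72. M₁ = 9, y₁ ≡ 1 (mod 8). M₂ = 8, y₂ ≡ 8 (mod 9). k = 4×9×1 + 3×8×8 ≡ 12 (mod 72)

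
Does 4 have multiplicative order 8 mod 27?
Powers of 4 mod 27: 4^1≡4, 4^2≡16, 4^3≡10, 4^4≡13, 4^5≡25, 4^6≡19, 4^7≡22, 4^8≡7, 4^9≡1. 4^8≡7≢1, so ord ≠ 8. No, the actual order is 9.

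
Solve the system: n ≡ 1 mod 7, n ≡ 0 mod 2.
M = 7 × 2 = 14. M₁ = 2, y₁ ≡ 4 mod 7. M₂ = 7, y₂ ≡ 1 mod 2. n = 1×2×4 + 0×7×1 ≡ 8 mod 14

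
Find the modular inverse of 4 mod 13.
Since 13 is prime, by Fermat 4^(-1) ≡ 4^{11} ≡ 10 mod 13. Verify: 4 × 10 = 40 ≡ 1 mod 13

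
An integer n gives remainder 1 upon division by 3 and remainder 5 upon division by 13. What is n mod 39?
M = 3 × 13 = 39. M₁ = 13, y₁ ≡ 1 mod 3. M₂ = 3, y₂ ≡ 9 mod 13. n = 1×13×1 + 5×3×9 ≡ 31 mod 39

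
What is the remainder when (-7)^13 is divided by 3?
Using Fermat: (-7)^{2} ≡ 1 (mod 3). 13 ≡ 1 (mod 2). So (-7)^{13} ≡ (-7)^{1} ≡ 2 (mod 3)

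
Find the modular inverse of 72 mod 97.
Since 97 is prime, by Fermat 72^(-1) ≡ 72^{95} ≡ 31 (mod 97). Verify: 72 × 31 = 2232 ≡ 1 (mod 97)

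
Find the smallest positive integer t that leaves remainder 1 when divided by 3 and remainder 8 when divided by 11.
M = 3 × 11 = 33. M₁ = 11, y₁ ≡ 2 mod 3. M₂ = 3, y₂ ≡ 4 mod 11. t = 1×11×2 + 8×3×4 ≡ 19 mod 33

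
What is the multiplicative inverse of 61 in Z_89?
Since 89 is prime, by Fermat 61^(-1) ≡ 61^{87} ≡ 54 mod 89. Verify: 61 × 54 = 3294 ≡ 1 mod 89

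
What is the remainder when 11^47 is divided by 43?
Using Fermat: 11^{42} ≡ 1 mod 43. 47 ≡ 5 mod 42. So 11^{47} ≡ 11^{5} ≡ 16 mod 43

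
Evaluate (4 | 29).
(4/29) = 4^{14} mod 29 = 1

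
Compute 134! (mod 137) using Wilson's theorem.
(136)! = (134)! × (135) × (136) ≡ -1 (mod 137). So (134)! ≡ -1 × [(136)(135)]^(-1) ≡ 68 (mod 137)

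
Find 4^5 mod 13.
By repeated squaring mod 13: 4^{1}≡4, 4^{2}≡3, 4^{4}≡9. Then 4^{5} = 4^{4+1} ≡ 9 × 4 ≡ 10 mod 13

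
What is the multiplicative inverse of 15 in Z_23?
Since 23 is prime, by Fermat 15^(-1) ≡ 15^{21} ≡ 20 (mod 23). Verify: 15 × 20 = 300 ≡ 1 (mod 23)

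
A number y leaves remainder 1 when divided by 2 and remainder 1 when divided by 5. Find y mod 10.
M = 2 × 5 = 10. M₁ = 5, y₁ ≡ 1 mod 2. M₂ = 2, y₂ ≡ 3 mod 5. y = 1×5×1 + 1×2×3 ≡ 1 mod 10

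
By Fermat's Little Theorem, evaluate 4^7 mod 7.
By Fermat: 4^{6} ≡ 1 mod 7. So 4^{7} = 4^{6} · 4^{1} ≡ 4^{1} ≡ 4 mod 7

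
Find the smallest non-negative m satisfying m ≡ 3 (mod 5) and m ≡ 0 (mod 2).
M = 5 × 2 = 10. M₁ = 2, y₁ ≡ 3 (mod 5). M₂ = 5, y₂ ≡ 1 (mod 2). m = 3×2×3 + 0×5×1 ≡ 8 (mod 10)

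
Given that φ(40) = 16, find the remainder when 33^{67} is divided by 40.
By Euler: 33^{16} ≡ 1 (mod 40) since gcd(33, 40) = 1. 67 = 4×16 + 3. So 33^{67} ≡ 33^{3} ≡ 17 (mod 40)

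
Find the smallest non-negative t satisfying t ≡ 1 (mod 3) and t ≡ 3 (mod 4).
M = 3 × 4 = 12. M₁ = 4, y₁ ≡ 1 (mod 3). M₂ = 3, y₂ ≡ 3 (mod 4). t = 1×4×1 + 3×3×3 ≡ 7 (mod 12)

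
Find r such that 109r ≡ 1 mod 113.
Since 113 is prime, by Fermat 109^(-1) ≡ 109^{111} ≡ 28 mod 113. Verify: 109 × 28 = 3052 ≡ 1 mod 113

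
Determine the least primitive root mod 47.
g = 5. Powers: [5, 25, 31, 14, 23, 21, 11, 8, ...] generates all 46 non-zero residues.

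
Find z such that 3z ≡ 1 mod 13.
Since 13 is prime, by Fermat 3^(-1) ≡ 3^{11} ≡ 9 mod 13. Verify: 3 × 9 = 27 ≡ 1 mod 13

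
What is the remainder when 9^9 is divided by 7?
Using Fermat: 9^{6} ≡ 1 mod 7. 9 ≡ 3 mod 6. So 9^{9} ≡ 9^{3} ≡ 1 mod 7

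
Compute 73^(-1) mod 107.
Since 107 is prime, by Fermat 73^(-1) ≡ 73^{105} ≡ 22 mod 107. Verify: 73 × 22 = 1606 ≡ 1 mod 107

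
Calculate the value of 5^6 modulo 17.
By repeated squaring mod 17: 5^{1}≡5, 5^{2}≡8, 5^{4}≡13. Then 5^{6} = 5^{4+2} ≡ 13 × 8 ≡ 2 mod 17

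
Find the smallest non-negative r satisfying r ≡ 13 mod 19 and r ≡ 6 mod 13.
M = 19 × 13 = 247. M₁ = 13, y₁ ≡ 3 mod 19. M₂ = 19, y₂ ≡ 11 mod 13. r = 13×13×3 + 6×19×11 ≡ 32 mod 247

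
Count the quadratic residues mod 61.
The squaring map on Z_61* is 2-to-1, so there are (60)/2 = 30 QRs.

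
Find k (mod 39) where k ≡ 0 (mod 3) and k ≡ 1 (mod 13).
M = 3 × 13 = 39. M₁ = 13, y₁ ≡ 1 (mod 3). M₂ = 3, y₂ ≡ 9 (mod 13). k = 0×13×1 + 1×3×9 ≡ 27 (mod 39)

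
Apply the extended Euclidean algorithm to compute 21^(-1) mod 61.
Extended GCD: 21(-29) + 61(10) = 1. So 21^(-1) ≡ -29 ≡ 32 mod 61. Verify: 21 × 32 = 672 ≡ 1 mod 61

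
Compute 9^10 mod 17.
By repeated squaring (mod 17): 9^{1}≡9, 9^{2}≡13, 9^{4}≡16, 9^{8}≡1. Then 9^{10} = 9^{8+2} ≡ 1 × 13 ≡ 13 (mod 17)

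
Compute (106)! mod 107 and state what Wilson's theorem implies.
(106)! mod 107 = 106. Since this equals -1 (mod 107), Wilson confirms 107 is prime.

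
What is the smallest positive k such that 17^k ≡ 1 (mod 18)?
Powers of 17 mod 18: 17^1≡17, 17^2≡1. ord_18(17) = 2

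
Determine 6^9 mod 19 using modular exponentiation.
By repeated squaring (mod 19): 6^{1}≡6, 6^{2}≡17, 6^{4}≡4, 6^{8}≡16. Then 6^{9} = 6^{8+1} ≡ 16 × 6 ≡ 1 (mod 19)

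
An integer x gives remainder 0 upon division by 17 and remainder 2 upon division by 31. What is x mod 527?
M = 17 × 31 = 527. M₁ = 31, y₁ ≡ 11 mod 17. M₂ = 17, y₂ ≡ 11 mod 31. x = 0×31×11 + 2×17×11 ≡ 374 mod 527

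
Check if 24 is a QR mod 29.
By Euler's criterion: 24^{14} ≡ 1 mod 29. Since this equals 1, 24 is a QR.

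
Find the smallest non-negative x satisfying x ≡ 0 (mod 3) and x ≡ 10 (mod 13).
M = 3 × 13 = 39. M₁ = 13, y₁ ≡ 1 (mod 3). M₂ = 3, y₂ ≡ 9 (mod 13). x = 0×13×1 + 10×3×9 ≡ 36 (mod 39)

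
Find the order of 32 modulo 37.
Powers of 32 mod 37: 32^1≡32, 32^2≡25, 32^3≡23, 32^4≡33, 32^5≡20, 32^6≡11, 32^7≡19, 32^8≡16, 32^9≡31, 32^10≡30, 32^11≡35, 32^12≡10, 32^13≡24, 32^14≡28, 32^15≡8, 32^16≡34, 32^17≡15, 32^18≡36, 32^19≡5, 32^20≡12, 32^21≡14, 32^22≡4, 32^23≡17, 32^24≡26, 32^25≡18, 32^26≡21, 32^27≡6, 32^28≡7, 32^29≡2, 32^30≡27, 32^31≡13, 32^32≡9, 32^33≡29, 32^34≡3, 32^35≡22, 32^36≡1. So the order of 32 is 36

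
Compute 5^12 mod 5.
By repeated squaring (mod 5): 5^{1}≡0, 5^{2}≡0, 5^{4}≡0, 5^{8}≡0. Then 5^{12} = 5^{8+4} ≡ 0 × 0 ≡ 0 (mod 5)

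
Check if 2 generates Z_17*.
2^{8} ≡ 1 mod 17 and 8 < 16, so ord_17(2) = 8 ≠ 16 and 2 is not a primitive root.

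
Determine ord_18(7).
Powers of 7 mod 18: 7^1≡7, 7^2≡13, 7^3≡1. Order = 3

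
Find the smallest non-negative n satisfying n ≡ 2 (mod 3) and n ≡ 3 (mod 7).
M = 3 × 7 = 21. M₁ = 7, y₁ ≡ 1 (mod 3). M₂ = 3, y₂ ≡ 5 (mod 7). n = 2×7×1 + 3×3×5 ≡ 17 (mod 21)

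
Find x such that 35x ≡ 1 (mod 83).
Since 83 is prime, by Fermat 35^(-1) ≡ 35^{81} ≡ 19 (mod 83). Verify: 35 × 19 = 665 ≡ 1 (mod 83)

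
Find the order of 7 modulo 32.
Powers of 7 mod 32: 7^1≡7, 7^2≡17, 7^3≡23, 7^4≡1. ord_32(7) = 4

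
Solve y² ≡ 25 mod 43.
The square roots of 25 mod 43 are 38 and 5. Verify: 38² = 1444 ≡ 25 mod 43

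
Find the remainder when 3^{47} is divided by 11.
By Fermat: 3^{10} ≡ 1 mod 11. 47 = 4×10 + 7. So 3^{47} ≡ 3^{7} ≡ 9 mod 11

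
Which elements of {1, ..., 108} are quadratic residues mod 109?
Squares in Z_109*: {1, 3, 4, 5, 7, 9, 12, 15, 16, 20, 21, 22, 25, 26, 27, 28, 29, 31, 34, 35, 36, 38, 43, 45, 46, 48, 49, 60, 61, 63, 64, 66, 71, 73, 74, 75, 78, 80, 81, 82, 83, 84, 87, 88, 89, 93, 94, 97, 100, 102, 104, 105, 106, 108}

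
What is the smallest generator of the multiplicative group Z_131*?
g = 2. For each prime q|130: 2^{65}≡130, 2^{26}≡53, 2^{10}≡107, none ≡ 1, so ord_131(2) = 130 and 2 is a primitive root.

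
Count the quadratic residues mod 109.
For prime 109, there are (p-1)/2 = (109-1)/2 = 54 quadratic residues (excluding 0).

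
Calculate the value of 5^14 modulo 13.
Using Fermat: 5^{12} ≡ 1 (mod 13). 14 ≡ 2 (mod 12). So 5^{14} ≡ 5^{2} ≡ 12 (mod 13)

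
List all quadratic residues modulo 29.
Quadratic residues modulo 29: {1, 4, 5, 6, 7, 9, 13, 16, 20, 22, 23, 24, 25, 28}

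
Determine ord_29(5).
Powers of 5 mod 29: 5^1≡5, 5^2≡25, 5^3≡9, 5^4≡16, 5^5≡22, 5^6≡23, 5^7≡28, 5^8≡24, 5^9≡4, 5^10≡20, 5^11≡13, 5^12≡7, 5^13≡6, 5^14≡1. ord_29(5) = 14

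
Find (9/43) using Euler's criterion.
(9/43) = 9^{21} mod 43 = 1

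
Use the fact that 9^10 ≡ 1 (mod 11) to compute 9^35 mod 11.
By Fermat: 9^{10} ≡ 1 (mod 11). 35 = 3×10 + 5. So 9^{35} ≡ 9^{5} ≡ 1 (mod 11)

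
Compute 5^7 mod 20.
By repeated squaring mod 20: 5^{1}≡5, 5^{2}≡5, 5^{4}≡5. Then 5^{7} = 5^{4+2+1} ≡ 5 × 5 × 5 ≡ 5 mod 20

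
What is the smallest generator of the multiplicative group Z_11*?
g = 2. Powers: [2, 4, 8, 5, 10, 9, 7, 3, 6, ...] generates all 10 non-zero residues.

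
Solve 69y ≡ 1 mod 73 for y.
Since 73 is prime, by Fermat 69^(-1) ≡ 69^{71} ≡ 18 mod 73. Verify: 69 × 18 = 1242 ≡ 1 mod 73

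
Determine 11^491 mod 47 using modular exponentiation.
Using Fermat: 11^{46} ≡ 1 (mod 47). 491 ≡ 31 (mod 46). So 11^{491} ≡ 11^{31} ≡ 35 (mod 47)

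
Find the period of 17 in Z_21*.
Powers of 17 mod 21: 17^1≡17, 17^2≡16, 17^3≡20, 17^4≡4, 17^5≡5, 17^6≡1. Order = 6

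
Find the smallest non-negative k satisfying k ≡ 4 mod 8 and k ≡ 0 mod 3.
M = 8 × 3 = 24. M₁ = 3, y₁ ≡ 3 mod 8. M₂ = 8, y₂ ≡ 2 mod 3. k = 4×3×3 + 0×8×2 ≡ 12 mod 24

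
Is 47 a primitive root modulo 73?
ord_73(47) divides 72. For each prime q|72: 47^{36}≡72, 47^{24}≡8, none ≡ 1. So 47 has order 72 and is a primitive root mod 73.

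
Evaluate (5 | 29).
(5/29) = 5^{14} mod 29 = 1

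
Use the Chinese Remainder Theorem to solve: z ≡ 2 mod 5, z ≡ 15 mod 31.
M = 5 × 31 = 155. M₁ = 31, y₁ ≡ 1 mod 5. M₂ = 5, y₂ ≡ 25 mod 31. z = 2×31×1 + 15×5×25 ≡ 77 mod 155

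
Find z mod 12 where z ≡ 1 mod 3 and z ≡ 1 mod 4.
M = 3 × 4 = 12. M₁ = 4, y₁ ≡ 1 mod 3. M₂ = 3, y₂ ≡ 3 mod 4. z = 1×4×1 + 1×3×3 ≡ 1 mod 12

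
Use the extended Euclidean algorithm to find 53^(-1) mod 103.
Extended GCD: 53(35) + 103(-18) = 1. So 53^(-1) ≡ 35 (mod 103). Verify: 53 × 35 = 1855 ≡ 1 (mod 103)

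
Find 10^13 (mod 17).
By repeated squaring (mod 17): 10^{1}≡10, 10^{2}≡15, 10^{4}≡4, 10^{8}≡16. Then 10^{13} = 10^{8+4+1} ≡ 16 × 4 × 10 ≡ 11 (mod 17)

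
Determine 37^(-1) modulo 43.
Since 43 is prime, by Fermat 37^(-1) ≡ 37^{41} ≡ 7 mod 43. Verify: 37 × 7 = 259 ≡ 1 mod 43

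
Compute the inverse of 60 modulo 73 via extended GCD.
Extended GCD: 60(28) + 73(-23) = 1. So 60^(-1) ≡ 28 (mod 73). Verify: 60 × 28 = 1680 ≡ 1 (mod 73)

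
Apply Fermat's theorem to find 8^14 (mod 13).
By Fermat: 8^{12} ≡ 1 (mod 13). So 8^{14} = 8^{12} · 8^{2} ≡ 8^{2} ≡ 12 (mod 13)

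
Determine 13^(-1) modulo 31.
Since 31 is prime, by Fermat 13^(-1) ≡ 13^{29} ≡ 12 mod 31. Verify: 13 × 12 = 156 ≡ 1 mod 31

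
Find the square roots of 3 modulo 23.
The square roots of 3 mod 23 are 16 and 7. Verify: 16² = 256 ≡ 3 mod 23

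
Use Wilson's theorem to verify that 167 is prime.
(166)! mod 167 = 166. Since this equals -1 mod 167, Wilson confirms 167 is prime.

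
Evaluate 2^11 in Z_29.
By repeated squaring (mod 29): 2^{1}≡2, 2^{2}≡4, 2^{4}≡16, 2^{8}≡24. Then 2^{11} = 2^{8+2+1} ≡ 24 × 4 × 2 ≡ 18 (mod 29)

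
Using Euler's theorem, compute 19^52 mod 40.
By Euler: 19^{16} ≡ 1 mod 40 since gcd(19, 40) = 1. 52 = 3×16 + 4. So 19^{52} ≡ 19^{4} ≡ 1 mod 40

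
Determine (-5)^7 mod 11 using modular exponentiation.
By repeated squaring (mod 11): (-5)^{1}≡6, (-5)^{2}≡3, (-5)^{4}≡9. Then (-5)^{7} = (-5)^{4+2+1} ≡ 9 × 3 × 6 ≡ 8 (mod 11)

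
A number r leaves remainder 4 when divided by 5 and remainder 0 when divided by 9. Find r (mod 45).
M = 5 × 9 = 45. M₁ = 9, y₁ ≡ 4 (mod 5). M₂ = 5, y₂ ≡ 2 (mod 9). r = 4×9×4 + 0×5×2 ≡ 9 (mod 45)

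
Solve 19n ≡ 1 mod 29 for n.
Since 29 is prime, by Fermat 19^(-1) ≡ 19^{27} ≡ 26 mod 29. Verify: 19 × 26 = 494 ≡ 1 mod 29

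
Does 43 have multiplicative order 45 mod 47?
Powers of 43 mod 47: 43^1≡43, 43^2≡16, 43^3≡30, 43^4≡21, 43^5≡10, 43^6≡7, 43^7≡19, 43^8≡18, 43^9≡22, 43^10≡6, 43^11≡23, 43^12≡2, 43^13≡39, 43^14≡32, 43^15≡13, 43^16≡42, 43^17≡20, 43^18≡14, 43^19≡38, 43^20≡36, 43^21≡44, 43^22≡12, 43^23≡46, 43^24≡4, 43^25≡31, 43^26≡17, 43^27≡26, 43^28≡37, 43^29≡40, 43^30≡28, 43^31≡29, 43^32≡25, 43^33≡41, 43^34≡24, 43^35≡45, 43^36≡8, 43^37≡15, 43^38≡34, 43^39≡5, 43^40≡27, 43^41≡33, 43^42≡9, 43^43≡11, 43^44≡3, 43^45≡35, 43^46≡1. 43^45≡35≢1, so ord ≠ 45. No, the actual order is 46.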